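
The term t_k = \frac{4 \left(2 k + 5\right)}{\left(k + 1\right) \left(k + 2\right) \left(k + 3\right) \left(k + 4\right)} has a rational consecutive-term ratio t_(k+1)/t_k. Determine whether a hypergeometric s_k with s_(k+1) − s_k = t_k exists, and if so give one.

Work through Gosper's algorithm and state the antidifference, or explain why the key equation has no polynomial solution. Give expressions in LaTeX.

s_k = \frac{4 k \left(k + 4\right)}{3 \left(k^{2} + 4 k + 3\right)}

Compute t_(k+1)/t_k: get (k + 1)*(2*k + 7)/((k + 5)*(2*k + 5)).
Take A(k)=k + 1, B(k)=k + 5, C(k)=k + 5/2.
f must satisfy (k + 1)·f(k+1) − (k + 4)·f(k) = k + 5/2.
Bound: deg f ≤ 3.
Solving with deg f ≤ 3: f(k) = k*(k + 2)*(k + 4)/6.
Get s_k = R·t_k = 4*k*(k + 4)/(3*(k**2 + 4*k + 3)) with R(k) = B(k−1)f(k)/C(k) = k*(k + 2)*(k + 4)**2/(3*(2*k + 5)).
Check: Δs_k = 4*(2*k + 5)/(k**4 + 10*k**3 + 35*k**2 + 50*k + 24). ✓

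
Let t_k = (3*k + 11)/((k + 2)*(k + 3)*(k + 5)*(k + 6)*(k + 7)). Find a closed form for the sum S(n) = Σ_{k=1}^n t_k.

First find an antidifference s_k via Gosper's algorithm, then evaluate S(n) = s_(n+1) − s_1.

S(n) = n*(n**2 + 16*n + 81)/(126*(n**3 + 16*n**2 + 81*n + 126))

r(k) = (k + 2)*(k + 5)*(3*k + 14)/((k + 4)*(k + 8)*(3*k + 11)) after simplifying.
Normal form (A,B,C) = (k + 2, k + 8, k**2 + 23*k/3 + 44/3).
Solve (k + 2)·f(k+1) − (k + 7)·f(k) = k**2 + 23*k/3 + 44/3.
From deg A=1, deg B=1, deg C=2: d=5.
Solve for f: f(k) = k*(k + 3)*(k + 4)*(k**2 + 13*k + 52)/180 (degree 5 ≤ 5).
Then R = B(k−1)f/C = k*(k + 3)*(k + 7)*(k**2 + 13*k + 52)/(60*(3*k + 11)), so s_k = R(k)·t_k = k*(k**2 + 13*k + 52)/(60*(k**3 + 13*k**2 + 52*k + 60)).
s_(k+1) − s_k = (3*k + 11)/(k**5 + 23*k**4 + 203*k**3 + 853*k**2 + 1692*k + 1260) = t_k.
s_(n+1) = (n**3 + 16*n**2 + 81*n + 66)/(60*(n**3 + 16*n**2 + 81*n + 126)) and s_(1) = 11/1260, so S(n) = n*(n**2 + 16*n + 81)/(126*(n**3 + 16*n**2 + 81*n + 126)).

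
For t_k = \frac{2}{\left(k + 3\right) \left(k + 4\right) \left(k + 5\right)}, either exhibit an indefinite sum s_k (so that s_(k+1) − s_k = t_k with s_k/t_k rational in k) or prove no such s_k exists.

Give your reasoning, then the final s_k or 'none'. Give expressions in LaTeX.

s_k = \frac{k \left(k + 7\right)}{12 \left(k + 3\right) \left(k + 4\right)}

r(k) = (k + 3)/(k + 6) after simplifying.
Normal form (A,B,C) = (k + 3, k + 6, 1).
Key eq: (k + 3)·f(k+1) = (k + 5)·f(k) + (1).
deg f ≤ 2 (via 1,1,0).
A polynomial solution: f(k) = k*(k + 7)/24.
So s_k = (B(k−1)f/C)·t_k = (k*(k + 5)*(k + 7)/24)·t_k = k*(k + 7)/(12*(k + 3)*(k + 4)).
Δs = 2/(k**3 + 12*k**2 + 47*k + 60), as required.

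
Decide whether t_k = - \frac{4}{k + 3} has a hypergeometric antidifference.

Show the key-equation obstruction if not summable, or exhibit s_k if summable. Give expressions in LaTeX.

No — key equation has no polynomial f.

r(k) = (k + 3)/(k + 4) after simplifying.
Normal form (A,B,C) = (k + 3, k + 4, 1).
f must satisfy (k + 3)·f(k+1) − (k + 3)·f(k) = 1.
Degrees (1,1,0) ⇒ d ≤ 0.
f = c0 ⇒ A·f(k+1) − B(k−1)·f(k) − C = -1. The system {-1 = 0} is inconsistent; no antidifference.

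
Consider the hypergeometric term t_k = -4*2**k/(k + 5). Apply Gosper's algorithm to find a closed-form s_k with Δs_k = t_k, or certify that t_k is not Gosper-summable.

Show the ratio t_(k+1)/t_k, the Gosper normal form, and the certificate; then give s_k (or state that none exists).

The ratio is 2*(k + 5)/(k + 6).
Gosper form: A/B · C(k+1)/C(k) with A=2*k + 10, B=k + 6, C=1.
f must satisfy (2*k + 10)·f(k+1) − (k + 5)·f(k) = 1.
From deg A=1, deg B=1, deg C=0: d=-1.
deg f ≤ -1 is impossible — no certificate.

none — t_k is not Gosper-summable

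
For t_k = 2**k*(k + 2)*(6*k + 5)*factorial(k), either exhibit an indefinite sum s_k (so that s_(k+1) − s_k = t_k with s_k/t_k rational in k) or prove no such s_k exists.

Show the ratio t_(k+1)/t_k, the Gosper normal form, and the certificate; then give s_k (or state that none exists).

r(k) = 2*(k + 1)*(k + 3)*(6*k + 11)/((k + 2)*(6*k + 5)) after simplifying.
Take A(k)=2*k + 2, B(k)=1, C(k)=k**2 + 17*k/6 + 5/3.
f must satisfy (2*k + 2)·f(k+1) − (1)·f(k) = k**2 + 17*k/6 + 5/3.
From deg A=1, deg B=0, deg C=2: d=1.
Coefficient equations give f(k) = (3*k + 4)/6.
R(k) = B(k−1)·f(k)/C(k) = (3*k + 4)/((k + 2)*(6*k + 5)); s_k = R·t_k = 2**k*(3*k + 4)*factorial(k).
Δs = 2**k*(k + 2)*(6*k + 5)*factorial(k), as required.

s_k = 2**k*(3*k + 4)*factorial(k)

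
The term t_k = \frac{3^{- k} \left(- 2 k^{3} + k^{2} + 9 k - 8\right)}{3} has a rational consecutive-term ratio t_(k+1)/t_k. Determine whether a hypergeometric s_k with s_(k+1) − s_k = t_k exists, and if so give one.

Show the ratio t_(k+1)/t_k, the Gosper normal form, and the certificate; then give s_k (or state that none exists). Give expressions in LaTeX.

s_k = 3^{- k} \left(k^{3} + k^{2} - 2 k + 4\right)

t_(k+1)/t_k = k*(2*k**2 + 5*k - 5)/(3*(2*k**3 - k**2 - 9*k + 8)).
Normal form (A,B,C) = (1/3, 1, k**3 - k**2/2 - 9*k/2 + 4).
Need (1/3)·f(k+1) − (1)·f(k) = k**3 - k**2/2 - 9*k/2 + 4.
d = 3 from the (0,0,3) case.
Solve for f: f(k) = -3*(k**3 + k**2 - 2*k + 4)/2 (degree 3 ≤ 3).
Then R = B(k−1)f/C = -3*(k**3 + k**2 - 2*k + 4)/((k - 1)*(2*k**2 + k - 8)), so s_k = R(k)·t_k = (k**3 + k**2 - 2*k + 4)/3**k.
Check: Δs_k = (-2*k**3 + k**2 + 9*k - 8)/(3*3**k). ✓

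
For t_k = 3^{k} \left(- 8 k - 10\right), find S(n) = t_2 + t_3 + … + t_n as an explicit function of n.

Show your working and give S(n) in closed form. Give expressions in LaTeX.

S(n) = - 12 \cdot 3^{n} n - 9 \cdot 3^{n} + 63

Ratio r(k) = 3*(4*k + 9)/(4*k + 5).
Take A(k)=3, B(k)=1, C(k)=k + 5/4.
Solve (3)·f(k+1) − (1)·f(k) = k + 5/4.
Bound: deg f ≤ 1.
Solve for f: f(k) = (4*k - 1)/8 (degree 1 ≤ 1).
So s_k = (B(k−1)f/C)·t_k = ((4*k - 1)/(2*(4*k + 5)))·t_k = 3**k*(1 - 4*k).
s_(k+1) − s_k = 3**k*(-8*k - 10) = t_k.
Σ_(k=2)^n t_k = s_(n+1) − s_(2) = (3**(n + 1)*(-4*n - 3)) − (-63), i.e. -12*3**n*n - 9*3**n + 63.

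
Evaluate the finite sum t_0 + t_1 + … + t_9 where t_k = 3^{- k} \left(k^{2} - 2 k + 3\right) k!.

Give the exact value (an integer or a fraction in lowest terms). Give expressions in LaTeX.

Σ = 44881/27

Step 1: r(k) = (k**3 + k**2 + 2*k + 2)/(3*(k**2 - 2*k + 3)).
Take A(k)=k/3 + 1/3, B(k)=1, C(k)=k**2 - 2*k + 3.
f must satisfy (k/3 + 1/3)·f(k+1) − (1)·f(k) = k**2 - 2*k + 3.
Degrees (1,0,2) ⇒ d ≤ 1.
A polynomial solution: f(k) = 3*(k - 1).
Certificate R = B(k−1)f/C = 3*(k - 1)/(k**2 - 2*k + 3) gives s_k = 3**(1 - k)*(k - 1)*factorial(k).
Verify: (k**2 - 2*k + 3)*factorial(k)/3**k matches t_k.
Sum = s_(10) − s_(0); s_(10) = 44800/27, s_(0) = -3 ⇒ 44881/27.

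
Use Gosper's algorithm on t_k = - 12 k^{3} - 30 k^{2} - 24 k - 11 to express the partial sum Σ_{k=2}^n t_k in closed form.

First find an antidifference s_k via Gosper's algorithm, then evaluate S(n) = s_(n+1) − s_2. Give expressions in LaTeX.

S(n) = - 3 n^{4} - 16 n^{3} - 30 n^{2} - 28 n + 77

Ratio r(k) = (12*k**3 + 66*k**2 + 120*k + 77)/(12*k**3 + 30*k**2 + 24*k + 11).
Take A(k)=1, B(k)=1, C(k)=k**3 + 5*k**2/2 + 2*k + 11/12.
Need (1)·f(k+1) − (1)·f(k) = k**3 + 5*k**2/2 + 2*k + 11/12.
From deg A=0, deg B=0, deg C=3: d=4.
Coefficient equations give f(k) = k*(3*k**3 + 4*k**2 + 4)/12.
Then R = B(k−1)f/C = k*(3*k**3 + 4*k**2 + 4)/(12*k**3 + 30*k**2 + 24*k + 11), so s_k = R(k)·t_k = k*(-3*k**3 - 4*k**2 - 4).
Check: Δs_k = -12*k**3 - 30*k**2 - 24*k - 11. ✓
Telescope: S(n) = s_(n+1) − s_(2) = -3*n**4 - 16*n**3 - 30*n**2 - 28*n - 11 − (-88) = -3*n**4 - 16*n**3 - 30*n**2 - 28*n + 77.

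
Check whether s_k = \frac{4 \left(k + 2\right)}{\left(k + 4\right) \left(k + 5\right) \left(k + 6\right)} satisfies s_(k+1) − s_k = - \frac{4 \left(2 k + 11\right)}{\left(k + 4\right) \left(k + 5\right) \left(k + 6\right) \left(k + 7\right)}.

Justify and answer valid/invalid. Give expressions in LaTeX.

s_(k+1) = 4*(k + 3)/((k + 5)*(k + 6)*(k + 7))
s_(k+1) − s_k = 8*(-k - 1)/(k**4 + 22*k**3 + 179*k**2 + 638*k + 840)
(s_(k+1) − s_k) − t_k = 36/(k**4 + 22*k**3 + 179*k**2 + 638*k + 840)

Invalid: residual \frac{36}{k^{4} + 22 k^{3} + 179 k^{2} + 638 k + 840} ≠ 0.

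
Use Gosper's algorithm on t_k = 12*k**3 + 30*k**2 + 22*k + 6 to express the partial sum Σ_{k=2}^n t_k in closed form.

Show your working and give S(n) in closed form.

S(n) = 3*n**4 + 16*n**3 + 29*n**2 + 22*n - 70

The ratio is (6*k**3 + 33*k**2 + 59*k + 35)/(6*k**3 + 15*k**2 + 11*k + 3).
Normal form (A,B,C) = (1, 1, k**3 + 5*k**2/2 + 11*k/6 + 1/2).
Key eq: (1)·f(k+1) = (1)·f(k) + (k**3 + 5*k**2/2 + 11*k/6 + 1/2).
From deg A=0, deg B=0, deg C=3: d=4.
Solving with deg f ≤ 4: f(k) = k**2*(3*k**2 + 4*k - 1)/12.
So s_k = (B(k−1)f/C)·t_k = (k**2*(3*k**2 + 4*k - 1)/(2*(2*k + 3)*(3*k**2 + 3*k + 1)))·t_k = k**2*(3*k**2 + 4*k - 1).
Check: Δs_k = 12*k**3 + 30*k**2 + 22*k + 6. ✓
s_(n+1) = 3*n**4 + 16*n**3 + 29*n**2 + 22*n + 6 and s_(2) = 76, so S(n) = 3*n**4 + 16*n**3 + 29*n**2 + 22*n - 70.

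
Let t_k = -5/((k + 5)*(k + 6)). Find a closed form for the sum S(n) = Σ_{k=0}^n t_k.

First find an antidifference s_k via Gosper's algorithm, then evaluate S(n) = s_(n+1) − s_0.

Ratio r(k) = (k + 5)/(k + 7).
Gosper form: A/B · C(k+1)/C(k) with A=k + 5, B=k + 7, C=1.
f must satisfy (k + 5)·f(k+1) − (k + 6)·f(k) = 1.
From deg A=1, deg B=1, deg C=0: d=1.
Match coefficients ⇒ f(k) = k/5.
Then R = B(k−1)f/C = k*(k + 6)/5, so s_k = R(k)·t_k = -k/(k + 5).
Δs = -5/(k**2 + 11*k + 30), as required.
s_(n+1) = (-n - 1)/(n + 6) and s_(0) = 0, so S(n) = (-n - 1)/(n + 6).

S(n) = (-n - 1)/(n + 6)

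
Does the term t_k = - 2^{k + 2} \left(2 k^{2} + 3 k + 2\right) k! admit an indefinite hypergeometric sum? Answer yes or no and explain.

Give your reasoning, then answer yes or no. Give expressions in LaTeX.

Yes. s_k = - 2^{k + 2} k k!.

t_(k+1)/t_k = 2*(2*k**3 + 9*k**2 + 14*k + 7)/(2*k**2 + 3*k + 2).
A = 2*k + 2, B = 1, C = k**2 + 3*k/2 + 1.
Set up (2*k + 2)·f(k+1) − (1)·f(k) − (k**2 + 3*k/2 + 1) = 0.
Bound: deg f ≤ 1.
Solve for f: f(k) = k/2 (degree 1 ≤ 1).
Certificate R = B(k−1)f/C = k/(2*k**2 + 3*k + 2) gives s_k = -2**(k + 2)*k*factorial(k).
Check: Δs_k = -2**(k + 2)*(2*k**2 + 3*k + 2)*factorial(k). ✓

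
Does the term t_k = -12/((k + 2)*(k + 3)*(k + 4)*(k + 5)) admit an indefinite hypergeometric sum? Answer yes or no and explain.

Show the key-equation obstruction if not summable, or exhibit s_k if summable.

Yes. s_k = k*(-k**2 - 9*k - 26)/(6*(k + 2)*(k + 3)*(k + 4)).

Step 1: r(k) = (k + 2)/(k + 6).
A = k + 2, B = k + 6, C = 1.
Solve (k + 2)·f(k+1) − (k + 5)·f(k) = 1.
From deg A=1, deg B=1, deg C=0: d=3.
Coefficient equations give f(k) = k*(k**2 + 9*k + 26)/72.
So s_k = (B(k−1)f/C)·t_k = (k*(k + 5)*(k**2 + 9*k + 26)/72)·t_k = k*(-k**2 - 9*k - 26)/(6*(k + 2)*(k + 3)*(k + 4)).
Δs = -12/(k**4 + 14*k**3 + 71*k**2 + 154*k + 120), as required.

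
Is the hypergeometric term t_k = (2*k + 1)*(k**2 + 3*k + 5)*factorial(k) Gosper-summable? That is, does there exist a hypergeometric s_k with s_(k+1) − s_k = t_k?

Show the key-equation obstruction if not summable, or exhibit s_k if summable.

The ratio is (k + 1)*(2*k + 3)*(3*k + (k + 1)**2 + 8)/((2*k + 1)*(k**2 + 3*k + 5)).
Take A(k)=k + 1, B(k)=1, C(k)=k**3 + 7*k**2/2 + 13*k/2 + 5/2.
Set up (k + 1)·f(k+1) − (1)·f(k) − (k**3 + 7*k**2/2 + 13*k/2 + 5/2) = 0.
Degrees (1,0,3) ⇒ d ≤ 2.
Coefficient equations give f(k) = (2*k**2 + 3*k + 4)/2.
Then R = B(k−1)f/C = (2*k**2 + 3*k + 4)/((2*k + 1)*(k**2 + 3*k + 5)), so s_k = R(k)·t_k = (2*k**2 + 3*k + 4)*factorial(k).
Check: Δs_k = (2*k + 1)*(k**2 + 3*k + 5)*factorial(k). ✓

Yes. s_k = (2*k**2 + 3*k + 4)*factorial(k).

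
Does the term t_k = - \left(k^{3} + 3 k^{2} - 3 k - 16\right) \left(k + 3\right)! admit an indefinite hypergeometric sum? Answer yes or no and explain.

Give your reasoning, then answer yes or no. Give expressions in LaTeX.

Yes. s_k = \left(- k^{2} + 2 k + 4\right) \left(k + 3\right)!.

Compute t_(k+1)/t_k: get (k**4 + 10*k**3 + 30*k**2 + 9*k - 60)/(k**3 + 3*k**2 - 3*k - 16).
A = k + 4, B = 1, C = k**3 + 3*k**2 - 3*k - 16.
f must satisfy (k + 4)·f(k+1) − (1)·f(k) = k**3 + 3*k**2 - 3*k - 16.
From deg A=1, deg B=0, deg C=3: d=2.
Match coefficients ⇒ f(k) = k**2 - 2*k - 4.
Then R = B(k−1)f/C = (k**2 - 2*k - 4)/(k**3 + 3*k**2 - 3*k - 16), so s_k = R(k)·t_k = (-k**2 + 2*k + 4)*factorial(k + 3).
s_(k+1) − s_k = -(k**3 + 3*k**2 - 3*k - 16)*factorial(k + 3) = t_k.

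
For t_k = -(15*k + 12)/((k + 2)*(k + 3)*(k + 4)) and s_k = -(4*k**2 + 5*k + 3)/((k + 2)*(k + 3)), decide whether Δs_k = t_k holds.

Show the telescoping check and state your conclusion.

s_(k+1) = (-5*k - 4*(k + 1)**2 - 8)/((k + 3)*(k + 4))
s_(k+1) − s_k = 3*(-5*k - 4)/(k**3 + 9*k**2 + 26*k + 24)
(s_(k+1) − s_k) − t_k = 0

Valid — Δs_k = t_k.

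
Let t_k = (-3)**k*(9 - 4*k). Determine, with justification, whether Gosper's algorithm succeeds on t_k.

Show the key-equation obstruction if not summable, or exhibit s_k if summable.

t_(k+1)/t_k = 3*(5 - 4*k)/(4*k - 9).
A = -3, B = 1, C = k - 9/4.
Solve (-3)·f(k+1) − (1)·f(k) = k - 9/4.
d = 1 from the (0,0,1) case.
Solving with deg f ≤ 1: f(k) = -(k - 3)/4.
So s_k = (B(k−1)f/C)·t_k = (-(k - 3)/(4*k - 9))·t_k = (-3)**k*(k - 3).
Verify: (-3)**k*(9 - 4*k) matches t_k.

Yes. s_k = (-3)**k*(k - 3).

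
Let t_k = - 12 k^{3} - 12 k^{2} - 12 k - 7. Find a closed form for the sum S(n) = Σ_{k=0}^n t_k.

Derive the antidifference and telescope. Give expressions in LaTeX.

t_(k+1)/t_k = (12*k**3 + 48*k**2 + 72*k + 43)/(12*k**3 + 12*k**2 + 12*k + 7).
Normal form (A,B,C) = (1, 1, k**3 + k**2 + k + 7/12).
Set up (1)·f(k+1) − (1)·f(k) − (k**3 + k**2 + k + 7/12) = 0.
d = 4 from the (0,0,3) case.
Match coefficients ⇒ f(k) = k*(3*k**3 - 2*k**2 + 3*k + 3)/12.
Then R = B(k−1)f/C = k*(3*k**3 - 2*k**2 + 3*k + 3)/(12*k**3 + 12*k**2 + 12*k + 7), so s_k = R(k)·t_k = k*(-3*k**3 + 2*k**2 - 3*k - 3).
Verify: -12*k**3 - 12*k**2 - 12*k - 7 matches t_k.
s_(n+1) = -3*n**4 - 10*n**3 - 15*n**2 - 15*n - 7 and s_(0) = 0, so S(n) = -3*n**4 - 10*n**3 - 15*n**2 - 15*n - 7.

S(n) = - 3 n^{4} - 10 n^{3} - 15 n^{2} - 15 n - 7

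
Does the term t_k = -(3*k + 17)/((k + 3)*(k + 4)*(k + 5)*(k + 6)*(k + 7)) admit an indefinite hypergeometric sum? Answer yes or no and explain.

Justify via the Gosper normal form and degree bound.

Yes. s_k = k*(-k**2 - 13*k - 54)/(72*(k**3 + 13*k**2 + 54*k + 72)).

r(k) = (k + 3)*(3*k + 20)/((k + 8)*(3*k + 17)) after simplifying.
So A=k + 3 and B=k + 8, with C=k + 17/3.
Set up (k + 3)·f(k+1) − (k + 7)·f(k) − (k + 17/3) = 0.
Bound: deg f ≤ 4.
Match coefficients ⇒ f(k) = k*(k + 5)*(k**2 + 13*k + 54)/216.
R(k) = B(k−1)·f(k)/C(k) = k*(k + 5)*(k + 7)*(k**2 + 13*k + 54)/(72*(3*k + 17)); s_k = R·t_k = k*(-k**2 - 13*k - 54)/(72*(k**3 + 13*k**2 + 54*k + 72)).
Δs = (-3*k - 17)/(k**5 + 25*k**4 + 245*k**3 + 1175*k**2 + 2754*k + 2520), as required.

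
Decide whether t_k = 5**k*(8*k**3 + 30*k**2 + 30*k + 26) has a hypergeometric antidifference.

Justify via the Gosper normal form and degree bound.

Ratio r(k) = 5*(4*k**3 + 27*k**2 + 57*k + 47)/(4*k**3 + 15*k**2 + 15*k + 13).
Normal form (A,B,C) = (5, 1, k**3 + 15*k**2/4 + 15*k/4 + 13/4).
f must satisfy (5)·f(k+1) − (1)·f(k) = k**3 + 15*k**2/4 + 15*k/4 + 13/4.
Bound: deg f ≤ 3.
Solve for f: f(k) = (k**3 + 2)/4 (degree 3 ≤ 3).
Then R = B(k−1)f/C = (k**3 + 2)/(4*k**3 + 15*k**2 + 15*k + 13), so s_k = R(k)·t_k = 2*5**k*(k**3 + 2).
Δs = 2*5**k*(-k**3 + 5*(k + 1)**3 + 8), as required.

Yes. s_k = 2*5**k*(k**3 + 2).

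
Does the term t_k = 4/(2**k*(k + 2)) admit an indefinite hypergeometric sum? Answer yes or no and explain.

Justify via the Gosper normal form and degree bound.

t_(k+1)/t_k = (k + 2)/(2*(k + 3)).
So A=k/2 + 1 and B=k + 3, with C=1.
Set up (k/2 + 1)·f(k+1) − (k + 2)·f(k) − (1) = 0.
d = -1 from the (1,1,0) case.
Negative degree bound (-1): no f exists, t_k not Gosper-summable.

No — t_k has no hypergeometric antidifference.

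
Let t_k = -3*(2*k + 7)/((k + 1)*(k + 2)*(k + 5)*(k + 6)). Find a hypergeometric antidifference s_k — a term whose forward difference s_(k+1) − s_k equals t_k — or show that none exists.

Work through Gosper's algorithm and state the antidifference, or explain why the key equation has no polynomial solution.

Compute t_(k+1)/t_k: get (k + 1)*(k + 5)*(2*k + 9)/((k + 3)*(k + 7)*(2*k + 7)).
Take A(k)=k + 1, B(k)=k + 7, C(k)=k**3 + 21*k**2/2 + 73*k/2 + 42.
Key eq: (k + 1)·f(k+1) = (k + 6)·f(k) + (k**3 + 21*k**2/2 + 73*k/2 + 42).
d = 5 from the (1,1,3) case.
Coefficient equations give f(k) = k*(k + 2)*(k + 3)*(k + 4)*(k + 6)/10.
R(k) = B(k−1)·f(k)/C(k) = k*(k + 2)*(k + 6)**2/(5*(2*k + 7)); s_k = R·t_k = 3*k*(-k - 6)/(5*(k**2 + 6*k + 5)).
s_(k+1) − s_k = 3*(-2*k - 7)/(k**4 + 14*k**3 + 65*k**2 + 112*k + 60) = t_k.

s_k = 3*k*(-k - 6)/(5*(k**2 + 6*k + 5))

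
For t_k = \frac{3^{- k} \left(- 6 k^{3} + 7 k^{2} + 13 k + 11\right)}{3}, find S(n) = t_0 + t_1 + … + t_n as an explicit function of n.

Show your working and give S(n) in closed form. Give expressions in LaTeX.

S(n) = \frac{3^{- n} \left(12 \cdot 3^{n} + 3 n^{3} + 10 n^{2} + 10 n - 1\right)}{3}

Compute t_(k+1)/t_k: get (6*k**3 + 11*k**2 - 9*k - 25)/(3*(6*k**3 - 7*k**2 - 13*k - 11)).
Normal form (A,B,C) = (1/3, 1, k**3 - 7*k**2/6 - 13*k/6 - 11/6).
Set up (1/3)·f(k+1) − (1)·f(k) − (k**3 - 7*k**2/6 - 13*k/6 - 11/6) = 0.
d = 3 from the (0,0,3) case.
Coefficient equations give f(k) = -(3*k**3 + k**2 - k - 4)/2.
Then R = B(k−1)f/C = -3*(3*k**3 + k**2 - k - 4)/(6*k**3 - 7*k**2 - 13*k - 11), so s_k = R(k)·t_k = (3*k**3 + k**2 - k - 4)/3**k.
Check: Δs_k = (-6*k**3 + 7*k**2 + 13*k + 11)/(3*3**k). ✓
s_(n+1) = 3**(-n - 1)*(3*n**3 + 10*n**2 + 10*n - 1) and s_(0) = -4, so S(n) = (12*3**n + 3*n**3 + 10*n**2 + 10*n - 1)/(3*3**n).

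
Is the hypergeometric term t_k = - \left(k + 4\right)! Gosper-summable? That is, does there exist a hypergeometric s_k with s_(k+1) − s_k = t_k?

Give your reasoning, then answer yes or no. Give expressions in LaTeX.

No — key equation has no polynomial f.

Ratio r(k) = k + 5.
Gosper form: A/B · C(k+1)/C(k) with A=k + 5, B=1, C=1.
f must satisfy (k + 5)·f(k+1) − (1)·f(k) = 1.
From deg A=1, deg B=0, deg C=0: d=-1.
Negative degree bound (-1): no f exists, t_k not Gosper-summable.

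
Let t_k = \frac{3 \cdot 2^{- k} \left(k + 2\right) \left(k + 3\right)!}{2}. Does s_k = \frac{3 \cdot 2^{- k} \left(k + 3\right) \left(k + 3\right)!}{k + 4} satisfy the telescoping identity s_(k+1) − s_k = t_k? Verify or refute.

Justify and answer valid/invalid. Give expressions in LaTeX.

Invalid: residual - \frac{3 \cdot 2^{- k} \left(k^{2} + 6 k + 6\right) \left(k + 3\right)!}{2 \left(k + 4\right) \left(k + 5\right)} ≠ 0.

s_(k+1) = 3*(k + 4)*factorial(k + 4)/(2*2**k*(k + 5))
s_(k+1) − s_k = 3*(k**3 + 10*k**2 + 32*k + 34)*factorial(k + 3)/(2*2**k*(k + 4)*(k + 5))
(s_(k+1) − s_k) − t_k = -3*(k**2 + 6*k + 6)*factorial(k + 3)/(2*2**k*(k + 4)*(k + 5))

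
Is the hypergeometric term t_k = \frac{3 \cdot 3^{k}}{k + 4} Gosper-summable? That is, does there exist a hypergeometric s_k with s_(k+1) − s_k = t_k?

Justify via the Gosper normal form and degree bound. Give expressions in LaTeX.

Step 1: r(k) = 3*(k + 4)/(k + 5).
Gosper form: A/B · C(k+1)/C(k) with A=3*k + 12, B=k + 5, C=1.
Solve (3*k + 12)·f(k+1) − (k + 4)·f(k) = 1.
From deg A=1, deg B=1, deg C=0: d=-1.
Negative degree bound (-1): no f exists, t_k not Gosper-summable.

No — key equation has no polynomial f.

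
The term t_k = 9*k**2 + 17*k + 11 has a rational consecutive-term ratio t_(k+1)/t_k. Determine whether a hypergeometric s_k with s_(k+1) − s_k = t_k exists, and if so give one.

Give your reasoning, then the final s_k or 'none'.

Compute t_(k+1)/t_k: get (9*k**2 + 35*k + 37)/(9*k**2 + 17*k + 11).
A = 1, B = 1, C = k**2 + 17*k/9 + 11/9.
f must satisfy (1)·f(k+1) − (1)·f(k) = k**2 + 17*k/9 + 11/9.
Bound: deg f ≤ 3.
Match coefficients ⇒ f(k) = k*(3*k**2 + 4*k + 4)/9.
So s_k = (B(k−1)f/C)·t_k = (k*(3*k**2 + 4*k + 4)/(9*k**2 + 17*k + 11))·t_k = k*(3*k**2 + 4*k + 4).
Verify: 9*k**2 + 17*k + 11 matches t_k.

s_k = k*(3*k**2 + 4*k + 4)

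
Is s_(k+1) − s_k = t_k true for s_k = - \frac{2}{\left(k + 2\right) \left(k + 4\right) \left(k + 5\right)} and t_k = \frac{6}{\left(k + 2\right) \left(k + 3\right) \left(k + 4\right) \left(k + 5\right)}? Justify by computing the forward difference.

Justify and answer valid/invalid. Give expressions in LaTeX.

Invalid: residual - \frac{16}{k^{5} + 20 k^{4} + 155 k^{3} + 580 k^{2} + 1044 k + 720} ≠ 0.

s_(k+1) = -2/((k + 3)*(k + 5)*(k + 6))
s_(k+1) − s_k = 2*(3*k + 10)/(k**5 + 20*k**4 + 155*k**3 + 580*k**2 + 1044*k + 720)
(s_(k+1) − s_k) − t_k = -16/(k**5 + 20*k**4 + 155*k**3 + 580*k**2 + 1044*k + 720)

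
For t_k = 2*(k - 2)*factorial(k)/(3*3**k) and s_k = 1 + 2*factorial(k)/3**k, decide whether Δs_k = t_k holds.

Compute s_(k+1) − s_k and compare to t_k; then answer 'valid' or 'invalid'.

s_(k+1) = (3*3**k + 2*k*factorial(k) + 2*factorial(k))/(3*3**k)
s_(k+1) − s_k = 2*(k - 2)*factorial(k)/(3*3**k)
(s_(k+1) − s_k) − t_k = 0

valid; difference matches t_k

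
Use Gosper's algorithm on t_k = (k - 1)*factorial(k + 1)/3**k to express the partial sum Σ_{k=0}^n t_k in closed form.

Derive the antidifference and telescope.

S(n) = -3 + factorial(n + 2)/3**n

Compute t_(k+1)/t_k: get k*(k + 2)/(3*(k - 1)).
Normal form (A,B,C) = (k/3 + 2/3, 1, k - 1).
Need (k/3 + 2/3)·f(k+1) − (1)·f(k) = k - 1.
d = 0 from the (1,0,1) case.
Match coefficients ⇒ f(k) = 3.
Certificate R = B(k−1)f/C = 3/(k - 1) gives s_k = 3**(1 - k)*factorial(k + 1).
s_(k+1) − s_k = (k - 1)*factorial(k + 1)/3**k = t_k.
s_(n+1) = factorial(n + 2)/3**n and s_(0) = 3, so S(n) = -3 + factorial(n + 2)/3**n.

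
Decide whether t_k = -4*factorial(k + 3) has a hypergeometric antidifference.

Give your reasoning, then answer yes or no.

The ratio is k + 4.
A = k + 4, B = 1, C = 1.
Solve (k + 4)·f(k+1) − (1)·f(k) = 1.
d = -1 from the (1,0,0) case.
Negative degree bound (-1): no f exists, t_k not Gosper-summable.

No. Not Gosper-summable.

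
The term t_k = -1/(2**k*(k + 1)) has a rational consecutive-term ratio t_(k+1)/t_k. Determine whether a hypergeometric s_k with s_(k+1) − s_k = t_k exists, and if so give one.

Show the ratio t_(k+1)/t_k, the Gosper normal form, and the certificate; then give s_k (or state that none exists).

Ratio r(k) = (k + 1)/(2*(k + 2)).
Factor: A=k/2 + 1/2; B=k + 2; C=1.
Key eq: (k/2 + 1/2)·f(k+1) = (k + 1)·f(k) + (1).
From deg A=1, deg B=1, deg C=0: d=-1.
Negative degree bound (-1): no f exists, t_k not Gosper-summable.

no hypergeometric antidifference exists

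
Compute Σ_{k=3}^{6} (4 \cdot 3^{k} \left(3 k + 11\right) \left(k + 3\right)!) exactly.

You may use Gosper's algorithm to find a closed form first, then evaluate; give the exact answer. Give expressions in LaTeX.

Step 1: r(k) = 3*(k + 4)*(3*k + 14)/(3*k + 11).
Take A(k)=3*k + 12, B(k)=1, C(k)=k + 11/3.
Need (3*k + 12)·f(k+1) − (1)·f(k) = k + 11/3.
From deg A=1, deg B=0, deg C=1: d=0.
A polynomial solution: f(k) = 1/3.
Certificate R = B(k−1)f/C = 1/(3*k + 11) gives s_k = 4*3**k*factorial(k + 3).
Δs = 4*3**k*(3*k + 11)*factorial(k + 3), as required.
Evaluate s at k=7 and k=3: 31744742400 and 77760; difference 31744664640.

Σ = 31744664640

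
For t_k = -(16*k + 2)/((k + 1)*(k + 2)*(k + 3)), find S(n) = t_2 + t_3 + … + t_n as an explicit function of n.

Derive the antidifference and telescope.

Compute t_(k+1)/t_k: get (k + 1)*(8*k + 9)/((k + 4)*(8*k + 1)).
Take A(k)=k + 1, B(k)=k + 4, C(k)=k + 1/8.
Solve (k + 1)·f(k+1) − (k + 3)·f(k) = k + 1/8.
Degrees (1,1,1) ⇒ d ≤ 2.
Coefficient equations give f(k) = k*(9*k - 5)/32.
Get s_k = R·t_k = -k*(9*k - 5)/(2*(k + 1)*(k + 2)) with R(k) = B(k−1)f(k)/C(k) = k*(k + 3)*(9*k - 5)/(4*(8*k + 1)).
Check: Δs_k = 2*(-8*k - 1)/(k**3 + 6*k**2 + 11*k + 6). ✓
Telescope: S(n) = s_(n+1) − s_(2) = (-9*n**2 - 13*n - 4)/(2*(n**2 + 5*n + 6)) − (-13/12) = (-41*n**2 - 13*n + 54)/(12*(n**2 + 5*n + 6)).

S(n) = (-41*n**2 - 13*n + 54)/(12*(n**2 + 5*n + 6))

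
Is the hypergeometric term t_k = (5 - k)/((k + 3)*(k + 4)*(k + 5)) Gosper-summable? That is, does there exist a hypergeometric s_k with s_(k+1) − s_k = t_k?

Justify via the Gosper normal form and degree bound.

Compute t_(k+1)/t_k: get (k - 4)*(k + 3)/((k - 5)*(k + 6)).
Take A(k)=k + 3, B(k)=k + 6, C(k)=k - 5.
Key eq: (k + 3)·f(k+1) = (k + 5)·f(k) + (k - 5).
deg f ≤ 2 (via 1,1,1).
Match coefficients ⇒ f(k) = -k*(k + 19)/12.
So s_k = (B(k−1)f/C)·t_k = (-k*(k + 5)*(k + 19)/(12*(k - 5)))·t_k = k*(k + 19)/(12*(k + 3)*(k + 4)).
Check: Δs_k = (5 - k)/(k**3 + 12*k**2 + 47*k + 60). ✓

Yes. s_k = k*(k + 19)/(12*(k + 3)*(k + 4)).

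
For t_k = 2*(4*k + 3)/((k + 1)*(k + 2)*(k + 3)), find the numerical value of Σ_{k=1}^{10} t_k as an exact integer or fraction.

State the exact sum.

Σ = 295/156

The ratio is (k + 1)*(4*k + 7)/((k + 4)*(4*k + 3)).
Gosper form: A/B · C(k+1)/C(k) with A=k + 1, B=k + 4, C=k + 3/4.
f must satisfy (k + 1)·f(k+1) − (k + 3)·f(k) = k + 3/4.
d = 2 from the (1,1,1) case.
A polynomial solution: f(k) = k*(7*k + 5)/16.
So s_k = (B(k−1)f/C)·t_k = (k*(k + 3)*(7*k + 5)/(4*(4*k + 3)))·t_k = k*(7*k + 5)/(2*(k + 1)*(k + 2)).
Check: Δs_k = 2*(4*k + 3)/(k**3 + 6*k**2 + 11*k + 6). ✓
Σ_(k=1)^(10) t_k = s_(11) − s_(1) = 451/156 − (1) = 295/156.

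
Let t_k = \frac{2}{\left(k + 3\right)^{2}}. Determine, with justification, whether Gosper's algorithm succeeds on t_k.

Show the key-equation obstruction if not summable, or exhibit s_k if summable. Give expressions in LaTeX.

Step 1: r(k) = (k + 3)**2/(k + 4)**2.
Take A(k)=k**2 + 6*k + 9, B(k)=k**2 + 8*k + 16, C(k)=1.
Need (k**2 + 6*k + 9)·f(k+1) − (k**2 + 6*k + 9)·f(k) = 1.
deg f ≤ 0 (via 2,2,0).
Write f(k) = c0. Then LHS − RHS = -1, requiring -1 = 0: contradictory. No certificate.

No — t_k has no hypergeometric antidifference.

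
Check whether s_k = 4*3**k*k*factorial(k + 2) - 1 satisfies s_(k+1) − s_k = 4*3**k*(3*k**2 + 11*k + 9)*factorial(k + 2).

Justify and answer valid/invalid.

Valid: the claim telescopes to t_k.

s_(k+1) = 4*3**(k + 1)*(k + 1)*factorial(k + 3) - 1
s_(k+1) − s_k = 4*3**k*(3*k**2 + 11*k + 9)*factorial(k + 2)
(s_(k+1) − s_k) − t_k = 0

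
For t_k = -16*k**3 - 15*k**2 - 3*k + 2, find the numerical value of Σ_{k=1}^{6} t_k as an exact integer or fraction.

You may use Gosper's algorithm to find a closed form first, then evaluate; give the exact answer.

Step 1: r(k) = (16*k**3 + 63*k**2 + 81*k + 32)/(16*k**3 + 15*k**2 + 3*k - 2).
A = 1, B = 1, C = k**3 + 15*k**2/16 + 3*k/16 - 1/8.
Key eq: (1)·f(k+1) = (1)·f(k) + (k**3 + 15*k**2/16 + 3*k/16 - 1/8).
From deg A=0, deg B=0, deg C=3: d=4.
Solve for f: f(k) = k*(4*k**3 - 3*k**2 - 2*k - 1)/16 (degree 4 ≤ 4).
R(k) = B(k−1)·f(k)/C(k) = k*(4*k**3 - 3*k**2 - 2*k - 1)/(16*k**3 + 15*k**2 + 3*k - 2); s_k = R·t_k = k*(-4*k**3 + 3*k**2 + 2*k + 1).
Δs = -16*k**3 - 15*k**2 - 3*k + 2, as required.
Σ_(k=1)^(6) t_k = s_(7) − s_(1) = -8470 − (2) = -8472.

Σ = -8472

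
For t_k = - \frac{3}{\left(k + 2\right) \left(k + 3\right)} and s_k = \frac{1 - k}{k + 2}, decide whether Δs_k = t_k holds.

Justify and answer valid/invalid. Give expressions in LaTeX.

s_(k+1) = -k/(k + 3)
s_(k+1) − s_k = -3/(k**2 + 5*k + 6)
(s_(k+1) − s_k) − t_k = 0

valid; difference matches t_k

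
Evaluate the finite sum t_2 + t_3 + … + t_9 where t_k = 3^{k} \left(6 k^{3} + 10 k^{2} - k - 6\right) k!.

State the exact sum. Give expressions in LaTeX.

Σ = 37927030982382

t_(k+1)/t_k = 3*(6*k**4 + 34*k**3 + 65*k**2 + 46*k + 9)/(6*k**3 + 10*k**2 - k - 6).
Take A(k)=3*k + 3, B(k)=1, C(k)=k**3 + 5*k**2/3 - k/6 - 1.
Solve (3*k + 3)·f(k+1) − (1)·f(k) = k**3 + 5*k**2/3 - k/6 - 1.
From deg A=1, deg B=0, deg C=3: d=2.
Solving with deg f ≤ 2: f(k) = (2*k**2 - 2*k - 3)/6.
Then R = B(k−1)f/C = (2*k**2 - 2*k - 3)/(6*k**3 + 10*k**2 - k - 6), so s_k = R(k)·t_k = 3**k*(2*k**2 - 2*k - 3)*factorial(k).
s_(k+1) − s_k = 3**k*(6*k**3 + 10*k**2 - k - 6)*factorial(k) = t_k.
Telescoping: Σ = s_(10) − s_(2) = 37927030982400 − (18) = 37927030982382.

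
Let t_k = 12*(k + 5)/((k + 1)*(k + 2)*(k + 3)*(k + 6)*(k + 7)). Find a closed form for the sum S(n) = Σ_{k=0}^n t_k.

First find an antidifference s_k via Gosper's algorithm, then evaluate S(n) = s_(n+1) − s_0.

The ratio is (k + 1)*(k + 6)**2/((k + 4)*(k + 5)*(k + 8)).
A = k + 1, B = k + 8, C = k**3 + 14*k**2 + 65*k + 100.
Solve (k + 1)·f(k+1) − (k + 7)·f(k) = k**3 + 14*k**2 + 65*k + 100.
From deg A=1, deg B=1, deg C=3: d=6.
A polynomial solution: f(k) = k*(k + 3)*(k + 4)**2*(k + 5)**2/36.
Then R = B(k−1)f/C = k*(k + 3)*(k + 4)*(k + 7)/36, so s_k = R(k)·t_k = k*(k**2 + 9*k + 20)/(3*(k**3 + 9*k**2 + 20*k + 12)).
Check: Δs_k = 12*(k + 5)/(k**5 + 19*k**4 + 131*k**3 + 401*k**2 + 540*k + 252). ✓
Evaluate: s_(n+1) = (n**3 + 12*n**2 + 41*n + 30)/(3*(n**3 + 12*n**2 + 41*n + 42)); subtract s_(0) = 0 ⇒ S(n) = (n**3 + 12*n**2 + 41*n + 30)/(3*(n**3 + 12*n**2 + 41*n + 42)).

S(n) = (n**3 + 12*n**2 + 41*n + 30)/(3*(n**3 + 12*n**2 + 41*n + 42))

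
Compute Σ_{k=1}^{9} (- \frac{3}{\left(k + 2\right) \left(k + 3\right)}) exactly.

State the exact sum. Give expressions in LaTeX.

r(k) = (k + 2)/(k + 4) after simplifying.
So A=k + 2 and B=k + 4, with C=1.
Set up (k + 2)·f(k+1) − (k + 3)·f(k) − (1) = 0.
From deg A=1, deg B=1, deg C=0: d=1.
Coefficient equations give f(k) = k/2.
Certificate R = B(k−1)f/C = k*(k + 3)/2 gives s_k = -3*k/(2*k + 4).
Check: Δs_k = -3/(k**2 + 5*k + 6). ✓
Telescoping: Σ = s_(10) − s_(1) = -5/4 − (-1/2) = -3/4.

Σ = -3/4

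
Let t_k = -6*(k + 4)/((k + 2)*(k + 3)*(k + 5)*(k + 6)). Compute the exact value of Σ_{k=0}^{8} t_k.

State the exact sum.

Ratio r(k) = (k + 2)*(k + 5)**2/((k + 4)**2*(k + 7)).
Normal form (A,B,C) = (k + 2, k + 7, k**2 + 8*k + 16).
Need (k + 2)·f(k+1) − (k + 6)·f(k) = k**2 + 8*k + 16.
deg f ≤ 4 (via 1,1,2).
Solving with deg f ≤ 4: f(k) = k*(k + 3)*(k + 4)*(k + 7)/20.
Certificate R = B(k−1)f/C = k*(k + 3)*(k + 6)*(k + 7)/(20*(k + 4)) gives s_k = 3*k*(-k - 7)/(10*(k**2 + 7*k + 10)).
Δs = 6*(-k - 4)/(k**4 + 16*k**3 + 91*k**2 + 216*k + 180), as required.
Sum = s_(9) − s_(0); s_(9) = -108/385, s_(0) = 0 ⇒ -108/385.

Σ = -108/385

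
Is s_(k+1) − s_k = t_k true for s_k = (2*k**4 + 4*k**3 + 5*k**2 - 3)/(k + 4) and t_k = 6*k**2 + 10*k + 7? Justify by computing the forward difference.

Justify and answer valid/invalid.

Invalid: residual 3*(-4*k**3 - 32*k**2 - 44*k - 31)/(k**2 + 9*k + 20) ≠ 0.

s_(k+1) = (2*k**4 + 12*k**3 + 29*k**2 + 30*k + 8)/(k + 5)
s_(k+1) − s_k = (6*k**4 + 52*k**3 + 121*k**2 + 131*k + 47)/(k**2 + 9*k + 20)
(s_(k+1) − s_k) − t_k = 3*(-4*k**3 - 32*k**2 - 44*k - 31)/(k**2 + 9*k + 20)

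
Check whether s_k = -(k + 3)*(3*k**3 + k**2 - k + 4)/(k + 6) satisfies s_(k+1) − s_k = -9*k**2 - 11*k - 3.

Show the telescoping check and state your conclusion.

s_(k+1) = -(k + 4)*(-k + 3*(k + 1)**3 + (k + 1)**2 + 3)/(k + 7)
s_(k+1) − s_k = (-9*k**4 - 110*k**3 - 332*k**2 - 291*k - 84)/(k**2 + 13*k + 42)
(s_(k+1) − s_k) − t_k = 6*(3*k**3 + 32*k**2 + 35*k + 7)/(k**2 + 13*k + 42)

Invalid: residual 6*(3*k**3 + 32*k**2 + 35*k + 7)/(k**2 + 13*k + 42) ≠ 0.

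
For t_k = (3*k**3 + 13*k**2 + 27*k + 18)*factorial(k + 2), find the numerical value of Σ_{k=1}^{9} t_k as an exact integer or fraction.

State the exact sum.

Σ = 149927500758

The ratio is (3*k**4 + 31*k**3 + 128*k**2 + 247*k + 183)/(3*k**3 + 13*k**2 + 27*k + 18).
Gosper form: A/B · C(k+1)/C(k) with A=k + 3, B=1, C=k**3 + 13*k**2/3 + 9*k + 6.
f must satisfy (k + 3)·f(k+1) − (1)·f(k) = k**3 + 13*k**2/3 + 9*k + 6.
From deg A=1, deg B=0, deg C=3: d=2.
Match coefficients ⇒ f(k) = (3*k**2 + k + 3)/3.
R(k) = B(k−1)·f(k)/C(k) = (3*k**2 + k + 3)/(3*k**3 + 13*k**2 + 27*k + 18); s_k = R·t_k = (3*k**2 + k + 3)*factorial(k + 2).
Check: Δs_k = (3*k**3 + 13*k**2 + 27*k + 18)*factorial(k + 2). ✓
Σ_(k=1)^(9) t_k = s_(10) − s_(1) = 149927500800 − (42) = 149927500758.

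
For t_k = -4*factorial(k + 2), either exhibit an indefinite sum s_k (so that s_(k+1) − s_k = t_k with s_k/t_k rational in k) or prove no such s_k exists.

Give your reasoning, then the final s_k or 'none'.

The ratio is k + 3.
Normal form (A,B,C) = (k + 3, 1, 1).
Need (k + 3)·f(k+1) − (1)·f(k) = 1.
deg f ≤ -1 (via 1,0,0).
Bound -1 < 0, so the key equation has no polynomial solution.

none — t_k is not Gosper-summable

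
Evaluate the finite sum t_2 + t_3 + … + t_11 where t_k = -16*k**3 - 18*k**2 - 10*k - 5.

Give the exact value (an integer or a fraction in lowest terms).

Σ = -79470

t_(k+1)/t_k = (16*k**3 + 66*k**2 + 94*k + 49)/(16*k**3 + 18*k**2 + 10*k + 5).
Gosper form: A/B · C(k+1)/C(k) with A=1, B=1, C=k**3 + 9*k**2/8 + 5*k/8 + 5/16.
Key eq: (1)·f(k+1) = (1)·f(k) + (k**3 + 9*k**2/8 + 5*k/8 + 5/16).
Bound: deg f ≤ 4.
A polynomial solution: f(k) = k*(4*k**3 - 2*k**2 + 3)/16.
Certificate R = B(k−1)f/C = k*(4*k**3 - 2*k**2 + 3)/(16*k**3 + 18*k**2 + 10*k + 5) gives s_k = k*(-4*k**3 + 2*k**2 - 3).
Δs = -16*k**3 - 18*k**2 - 10*k - 5, as required.
Σ_(k=2)^(11) t_k = s_(12) − s_(2) = -79524 − (-54) = -79470.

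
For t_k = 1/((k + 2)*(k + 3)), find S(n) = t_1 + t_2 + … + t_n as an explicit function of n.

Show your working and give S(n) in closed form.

S(n) = n/(3*(n + 3))

Ratio r(k) = (k + 2)/(k + 4).
Factor: A=k + 2; B=k + 4; C=1.
Solve (k + 2)·f(k+1) − (k + 3)·f(k) = 1.
Degrees (1,1,0) ⇒ d ≤ 1.
Match coefficients ⇒ f(k) = k/2.
Certificate R = B(k−1)f/C = k*(k + 3)/2 gives s_k = k/(2*(k + 2)).
s_(k+1) − s_k = 1/(k**2 + 5*k + 6) = t_k.
Evaluate: s_(n+1) = (n + 1)/(2*(n + 3)); subtract s_(1) = 1/6 ⇒ S(n) = n/(3*(n + 3)).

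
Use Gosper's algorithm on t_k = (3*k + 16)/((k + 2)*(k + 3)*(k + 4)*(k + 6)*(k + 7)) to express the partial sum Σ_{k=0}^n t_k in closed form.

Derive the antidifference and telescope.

S(n) = (n**3 + 14*n**2 + 61*n + 48)/(36*(n**3 + 14*n**2 + 61*n + 84))

Ratio r(k) = (k + 2)*(k + 6)*(3*k + 19)/((k + 5)*(k + 8)*(3*k + 16)).
Normal form (A,B,C) = (k + 2, k + 8, k**2 + 31*k/3 + 80/3).
Need (k + 2)·f(k+1) − (k + 7)·f(k) = k**2 + 31*k/3 + 80/3.
Bound: deg f ≤ 5.
Match coefficients ⇒ f(k) = k*(k + 4)*(k + 5)*(k**2 + 11*k + 36)/108.
R(k) = B(k−1)·f(k)/C(k) = k*(k + 4)*(k + 7)*(k**2 + 11*k + 36)/(36*(3*k + 16)); s_k = R·t_k = k*(k**2 + 11*k + 36)/(36*(k**3 + 11*k**2 + 36*k + 36)).
s_(k+1) − s_k = (3*k + 16)/(k**5 + 22*k**4 + 185*k**3 + 740*k**2 + 1404*k + 1008) = t_k.
s_(n+1) = (n**3 + 14*n**2 + 61*n + 48)/(36*(n**3 + 14*n**2 + 61*n + 84)) and s_(0) = 0, so S(n) = (n**3 + 14*n**2 + 61*n + 48)/(36*(n**3 + 14*n**2 + 61*n + 84)).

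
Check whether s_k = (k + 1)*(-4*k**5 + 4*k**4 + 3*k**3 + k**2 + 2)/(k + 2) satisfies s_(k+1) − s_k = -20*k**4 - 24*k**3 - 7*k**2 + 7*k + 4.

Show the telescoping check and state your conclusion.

Invalid: residual 2*(8*k**5 + 34*k**4 + 29*k**3 + 4*k**2 - 9*k - 3)/(k**2 + 5*k + 6) ≠ 0.

s_(k+1) = (k + 2)*(-4*(k + 1)**5 + 4*(k + 1)**4 + 3*(k + 1)**3 + (k + 1)**2 + 2)/(k + 3)
s_(k+1) − s_k = (-20*k**6 - 108*k**5 - 179*k**4 - 114*k**3 + 5*k**2 + 44*k + 18)/(k**2 + 5*k + 6)
(s_(k+1) − s_k) − t_k = 2*(8*k**5 + 34*k**4 + 29*k**3 + 4*k**2 - 9*k - 3)/(k**2 + 5*k + 6)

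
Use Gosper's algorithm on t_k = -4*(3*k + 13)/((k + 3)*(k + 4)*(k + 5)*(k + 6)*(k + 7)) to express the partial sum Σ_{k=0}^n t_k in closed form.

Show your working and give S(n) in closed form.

S(n) = 2*(-n**3 - 17*n**2 - 94*n - 78)/(45*(n**3 + 17*n**2 + 94*n + 168))

Compute t_(k+1)/t_k: get (k + 3)*(3*k + 16)/((k + 8)*(3*k + 13)).
Factor: A=k + 3; B=k + 8; C=k + 13/3.
Set up (k + 3)·f(k+1) − (k + 7)·f(k) − (k + 13/3) = 0.
From deg A=1, deg B=1, deg C=1: d=4.
Solve for f: f(k) = k*(k + 4)*(k**2 + 14*k + 63)/270 (degree 4 ≤ 4).
So s_k = (B(k−1)f/C)·t_k = (k*(k + 4)*(k + 7)*(k**2 + 14*k + 63)/(90*(3*k + 13)))·t_k = 2*k*(-k**2 - 14*k - 63)/(45*(k**3 + 14*k**2 + 63*k + 90)).
Verify: 4*(-3*k - 13)/(k**5 + 25*k**4 + 245*k**3 + 1175*k**2 + 2754*k + 2520) matches t_k.
s_(n+1) = 2*(-n**3 - 17*n**2 - 94*n - 78)/(45*(n**3 + 17*n**2 + 94*n + 168)) and s_(0) = 0, so S(n) = 2*(-n**3 - 17*n**2 - 94*n - 78)/(45*(n**3 + 17*n**2 + 94*n + 168)).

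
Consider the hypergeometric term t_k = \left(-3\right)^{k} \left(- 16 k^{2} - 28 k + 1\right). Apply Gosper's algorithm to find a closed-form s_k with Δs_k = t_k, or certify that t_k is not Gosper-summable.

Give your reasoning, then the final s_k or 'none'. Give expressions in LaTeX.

Step 1: r(k) = 3*(-16*k**2 - 60*k - 43)/(16*k**2 + 28*k - 1).
Gosper form: A/B · C(k+1)/C(k) with A=-3, B=1, C=k**2 + 7*k/4 - 1/16.
f must satisfy (-3)·f(k+1) − (1)·f(k) = k**2 + 7*k/4 - 1/16.
Bound: deg f ≤ 2.
Match coefficients ⇒ f(k) = -(4*k**2 + k - 4)/16.
Certificate R = B(k−1)f/C = -(4*k**2 + k - 4)/(16*k**2 + 28*k - 1) gives s_k = (-3)**k*(4*k**2 + k - 4).
Δs = (-3)**k*(-16*k**2 - 28*k + 1), as required.

s_k = \left(-3\right)^{k} \left(4 k^{2} + k - 4\right)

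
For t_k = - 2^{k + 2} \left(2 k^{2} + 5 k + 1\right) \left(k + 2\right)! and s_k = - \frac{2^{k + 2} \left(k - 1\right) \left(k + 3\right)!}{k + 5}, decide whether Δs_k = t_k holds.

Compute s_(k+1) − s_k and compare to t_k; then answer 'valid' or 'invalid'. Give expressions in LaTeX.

s_(k+1) = -2**(k + 3)*k*factorial(k + 4)/(k + 6)
s_(k+1) − s_k = -2**(k + 2)*(k + 3)*(2*k**2 + 11*k + 2)*factorial(k + 3)/((k + 5)*(k + 6))
(s_(k+1) − s_k) − t_k = 2**(k + 3)*(k + 2)*(2*k**2 + 11*k + 3)*factorial(k + 2)/((k + 5)*(k + 6))

Invalid: residual \frac{2^{k + 3} \left(k + 2\right) \left(2 k^{2} + 11 k + 3\right) \left(k + 2\right)!}{\left(k + 5\right) \left(k + 6\right)} ≠ 0.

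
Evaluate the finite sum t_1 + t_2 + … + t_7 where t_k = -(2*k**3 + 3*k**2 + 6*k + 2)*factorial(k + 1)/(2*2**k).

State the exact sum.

Ratio r(k) = (2*k**4 + 13*k**3 + 36*k**2 + 49*k + 26)/(2*(2*k**3 + 3*k**2 + 6*k + 2)).
So A=k/2 + 1 and B=1, with C=k**3 + 3*k**2/2 + 3*k + 1.
Need (k/2 + 1)·f(k+1) − (1)·f(k) = k**3 + 3*k**2/2 + 3*k + 1.
d = 2 from the (1,0,3) case.
A polynomial solution: f(k) = (k + 1)*(2*k - 3).
So s_k = (B(k−1)f/C)·t_k = (2*(k + 1)*(2*k - 3)/(2*k**3 + 3*k**2 + 6*k + 2))·t_k = -(k + 1)*(2*k - 3)*factorial(k + 1)/2**k.
s_(k+1) − s_k = -(2*k**3 + 3*k**2 + 6*k + 2)*factorial(k + 1)/(2*2**k) = t_k.
Telescoping: Σ = s_(8) − s_(1) = -331695/2 − (2) = -331699/2.

Σ = -331699/2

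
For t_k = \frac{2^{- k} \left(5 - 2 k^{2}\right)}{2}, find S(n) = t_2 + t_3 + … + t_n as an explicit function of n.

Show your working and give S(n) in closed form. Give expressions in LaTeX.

t_(k+1)/t_k = (2*(k + 1)**2 - 5)/(2*(2*k**2 - 5)).
A = 1/2, B = 1, C = k**2 - 5/2.
Set up (1/2)·f(k+1) − (1)·f(k) − (k**2 - 5/2) = 0.
d = 2 from the (0,0,2) case.
Coefficient equations give f(k) = -2*k**2 - 4*k - 1.
Get s_k = R·t_k = (2*k**2 + 4*k + 1)/2**k with R(k) = B(k−1)f(k)/C(k) = -2*(2*k**2 + 4*k + 1)/(2*k**2 - 5).
Check: Δs_k = (5 - 2*k**2)/(2*2**k). ✓
Telescope: S(n) = s_(n+1) − s_(2) = 2**(-n - 1)*(2*n**2 + 8*n + 7) − (17/4) = 2**(-n - 2)*(-17*2**n + 4*n**2 + 16*n + 14).

S(n) = 2^{- n - 2} \left(- 17 \cdot 2^{n} + 4 n^{2} + 16 n + 14\right)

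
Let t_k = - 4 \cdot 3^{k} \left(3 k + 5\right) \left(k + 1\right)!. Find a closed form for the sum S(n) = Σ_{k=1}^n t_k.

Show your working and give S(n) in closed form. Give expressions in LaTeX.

r(k) = 3*(k + 2)*(3*k + 8)/(3*k + 5) after simplifying.
Take A(k)=3*k + 6, B(k)=1, C(k)=k + 5/3.
f must satisfy (3*k + 6)·f(k+1) − (1)·f(k) = k + 5/3.
Bound: deg f ≤ 0.
Match coefficients ⇒ f(k) = 1/3.
Get s_k = R·t_k = -4*3**k*factorial(k + 1) with R(k) = B(k−1)f(k)/C(k) = 1/(3*k + 5).
s_(k+1) − s_k = -4*3**k*(3*k + 5)*factorial(k + 1) = t_k.
Evaluate: s_(n+1) = -12*3**n*factorial(n + 2); subtract s_(1) = -24 ⇒ S(n) = -12*3**n*factorial(n + 2) + 24.

S(n) = - 12 \cdot 3^{n} \left(n + 2\right)! + 24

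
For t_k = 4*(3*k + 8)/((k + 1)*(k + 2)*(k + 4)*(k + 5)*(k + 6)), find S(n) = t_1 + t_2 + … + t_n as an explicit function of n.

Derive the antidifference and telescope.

S(n) = n*(n**2 + 13*n + 52)/(15*(n**3 + 13*n**2 + 52*n + 60))

The ratio is (k + 1)*(k + 4)*(3*k + 11)/((k + 3)*(k + 7)*(3*k + 8)).
Gosper form: A/B · C(k+1)/C(k) with A=k + 1, B=k + 7, C=k**2 + 17*k/3 + 8.
Need (k + 1)·f(k+1) − (k + 6)·f(k) = k**2 + 17*k/3 + 8.
Bound: deg f ≤ 5.
Solving with deg f ≤ 5: f(k) = k*(k + 2)*(k + 3)*(k**2 + 10*k + 29)/60.
Get s_k = R·t_k = k*(k**2 + 10*k + 29)/(5*(k**3 + 10*k**2 + 29*k + 20)) with R(k) = B(k−1)f(k)/C(k) = k*(k + 2)*(k + 6)*(k**2 + 10*k + 29)/(20*(3*k + 8)).
Δs = 4*(3*k + 8)/(k**5 + 18*k**4 + 121*k**3 + 372*k**2 + 508*k + 240), as required.
Σ_(k=1)^n t_k = s_(n+1) − s_(1) = ((n**3 + 13*n**2 + 52*n + 40)/(5*(n**3 + 13*n**2 + 52*n + 60))) − (2/15), i.e. n*(n**2 + 13*n + 52)/(15*(n**3 + 13*n**2 + 52*n + 60)).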